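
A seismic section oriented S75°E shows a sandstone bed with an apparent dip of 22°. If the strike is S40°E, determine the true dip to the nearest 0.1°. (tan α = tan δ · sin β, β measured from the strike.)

β = acute angle between strike S40°E and section S75°E = 35°.
tan(true dip) = tan 22° / sin 35° = 0.7044
δ = arctan(0.7044) = 35.16°

35.2°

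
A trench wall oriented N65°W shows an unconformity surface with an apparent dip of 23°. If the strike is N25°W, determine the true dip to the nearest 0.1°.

The section is 40° from the strike.
tan(true dip) = tan 23° / sin 40° = 0.6604
true dip = arctan 0.6604 = 33.44°

33.4°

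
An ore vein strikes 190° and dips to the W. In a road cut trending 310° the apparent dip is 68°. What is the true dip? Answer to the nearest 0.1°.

70.7°

The section is 60° from the strike.
tan(true dip) = tan 68° / sin 60° = 2.8580
true dip = arctan 2.8580 = 70.72°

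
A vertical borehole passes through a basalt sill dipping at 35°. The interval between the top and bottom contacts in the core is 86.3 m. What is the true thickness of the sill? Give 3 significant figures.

True thickness t = h · cos(dip) = 86.3 × cos 35°
t = 86.3 × 0.8192 = 70.693 m

70.7 m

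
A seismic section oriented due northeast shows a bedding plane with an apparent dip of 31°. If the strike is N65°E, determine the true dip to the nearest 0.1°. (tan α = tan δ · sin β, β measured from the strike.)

The section is 20° from the strike.
tan(true dip) = tan 31° / sin 20° = 1.7568
true dip = arctan 1.7568 = 60.35°

60.4°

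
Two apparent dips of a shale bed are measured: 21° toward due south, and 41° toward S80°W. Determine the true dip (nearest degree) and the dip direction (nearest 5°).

Each apparent-dip line lies in the plane. As unit vectors (x east, y north, z up), v₁ plunges 21°→due south and v₂ plunges 41°→S80°W.
Cross product v₁ × v₂ gives the pole to the plane: n ∝ (-0.566, -0.266, 0.694).
True dip = arccos(n_z / |n|) = arccos(0.7430) = 42.0°.
Dip direction = atan2(-0.566, -0.266) = 245° (azimuth of n's horizontal projection).

true dip 42°, dip direction 245°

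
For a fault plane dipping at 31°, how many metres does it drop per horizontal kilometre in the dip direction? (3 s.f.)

601 m

drop per km = 1000 × tan 31° = 1000 × 0.6009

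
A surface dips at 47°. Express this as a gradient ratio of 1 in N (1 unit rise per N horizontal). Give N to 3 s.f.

1 in 0.933

1 : N means tan θ = 1/N, so N = 1/tan 47° = 1/1.0724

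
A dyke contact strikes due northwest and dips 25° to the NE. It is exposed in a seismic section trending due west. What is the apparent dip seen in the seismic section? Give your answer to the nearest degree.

18°

Angle between strike (due northwest) and section (due west): β = 45°.
tan α = tan 25° × sin 45° = 0.4663 × 0.7071 = 0.3297
α = arctan(0.3297) = 18.25°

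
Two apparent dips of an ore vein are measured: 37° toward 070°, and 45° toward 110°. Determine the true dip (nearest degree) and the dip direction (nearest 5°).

true dip 45°, dip direction 110°

Each apparent-dip line lies in the plane. As unit vectors (x east, y north, z up), v₁ plunges 37°→070° and v₂ plunges 45°→110°.
The plane normal is n = v₁ × v₂ ∝ (0.339, -0.131, 0.363).
True dip = arccos(n_z / |n|) = arccos(0.7070) = 45.0°.
The horizontal component of n points toward azimuth atan2(n_x, n_y) = 111°, the dip direction.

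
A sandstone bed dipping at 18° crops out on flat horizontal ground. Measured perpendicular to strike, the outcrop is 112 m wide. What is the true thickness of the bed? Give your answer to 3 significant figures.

34.6 m

True thickness t = w · sin(dip) = 112 × sin 18°
t = 112 × 0.3090 = 34.610 m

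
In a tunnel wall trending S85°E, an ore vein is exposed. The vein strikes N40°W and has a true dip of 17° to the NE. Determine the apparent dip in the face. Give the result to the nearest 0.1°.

Angle between strike (N40°W) and section (S85°E): β = 45°.
tan(apparent dip) = tan 17° · sin 45° = 0.2162
α = arctan(0.2162) = 12.20°

12.2°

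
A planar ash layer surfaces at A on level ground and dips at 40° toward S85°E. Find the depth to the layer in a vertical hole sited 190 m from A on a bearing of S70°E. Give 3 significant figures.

154 m

The hole lies 15° from the dip direction, so the down-dip offset is 190 × cos 15° = 183.53 m.
Depth = down-dip offset × tan(dip) = 183.53 × tan 40° = 183.53 × 0.8391
Depth = 154.00 m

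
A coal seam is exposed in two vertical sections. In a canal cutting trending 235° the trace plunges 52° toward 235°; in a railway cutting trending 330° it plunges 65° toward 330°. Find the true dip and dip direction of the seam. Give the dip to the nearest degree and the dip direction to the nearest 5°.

true dip 69°, dip direction 295°

Represent each trace as a vector plunging at its apparent dip toward its trend (east-north-up frame): v₁ = (-0.504, -0.353, -0.788), v₂ = (-0.211, 0.366, -0.906).
n = v₁ × v₂ = (-0.608, 0.291, 0.259) (taken with n_z > 0).
Dip δ = arctan(|n_h|/n_z) = arctan(0.674/0.259) = 69.0°.
Dip direction = atan2(-0.608, 0.291) = 296° (azimuth of n's horizontal projection).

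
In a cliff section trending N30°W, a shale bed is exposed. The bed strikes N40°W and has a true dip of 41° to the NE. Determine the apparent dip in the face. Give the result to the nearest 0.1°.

The strike is N40°W and the section trends N30°W; the acute angle between them is β = 10°.
tan α = tan 41° × sin 10° = 0.8693 × 0.1736 = 0.1510
α = arctan(0.1510) = 8.58°

8.6°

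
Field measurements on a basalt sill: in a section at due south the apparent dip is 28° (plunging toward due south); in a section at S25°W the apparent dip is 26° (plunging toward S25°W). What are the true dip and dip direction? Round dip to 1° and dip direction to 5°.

true dip 28°, dip direction 180°

Each apparent-dip line lies in the plane. As unit vectors (x east, y north, z up), v₁ plunges 28°→due south and v₂ plunges 26°→S25°W.
n = v₁ × v₂ = (-0.005, -0.178, 0.335) (taken with n_z > 0).
True dip = arccos(n_z / |n|) = arccos(0.8829) = 28.0°.
Dip direction = atan2(-0.005, -0.178) = 181° (azimuth of n's horizontal projection).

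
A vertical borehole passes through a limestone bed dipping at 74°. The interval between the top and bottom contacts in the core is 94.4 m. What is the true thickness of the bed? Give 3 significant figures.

True thickness t = h · cos(dip) = 94.4 × cos 74°
t = 94.4 × 0.2756 = 26.020 m

26.0 m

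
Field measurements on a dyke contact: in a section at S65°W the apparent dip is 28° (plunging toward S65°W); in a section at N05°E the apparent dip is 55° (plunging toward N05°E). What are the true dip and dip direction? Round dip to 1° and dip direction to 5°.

true dip 64°, dip direction 320°

The two traces are lines in the plane: v₁ = (sin 245°·cos 28°, cos 245°·cos 28°, −sin 28°), v₂ = (sin 5°·cos 55°, cos 5°·cos 55°, −sin 55°).
n = v₁ × v₂ = (-0.574, 0.679, 0.439) (taken with n_z > 0).
Dip δ = arctan(|n_h|/n_z) = arctan(0.889/0.439) = 63.7°.
Dip direction = azimuth of (n_x, n_y) = atan2(-0.574, 0.679) = 320°.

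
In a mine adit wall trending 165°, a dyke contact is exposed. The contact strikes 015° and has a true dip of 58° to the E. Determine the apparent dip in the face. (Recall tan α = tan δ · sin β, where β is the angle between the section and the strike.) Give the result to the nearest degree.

39°

Angle between strike (015°) and section (165°): β = 30°.
tan(apparent dip) = tan 58° · sin 30° = 0.8002
apparent dip = arctan 0.8002 = 38.67°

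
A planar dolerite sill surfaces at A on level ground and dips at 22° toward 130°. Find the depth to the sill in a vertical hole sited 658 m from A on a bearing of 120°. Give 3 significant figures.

The hole lies 10° from the dip direction, so the down-dip offset is 658 × cos 10° = 648.00 m.
Depth = down-dip offset × tan(dip) = 648.00 × tan 22° = 648.00 × 0.4040
Depth = 261.81 m

262 m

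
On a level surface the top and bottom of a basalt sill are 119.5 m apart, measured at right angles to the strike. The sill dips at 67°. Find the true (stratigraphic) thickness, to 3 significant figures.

110 m

True thickness t = w · sin(dip) = 119.5 × sin 67°
t = 119.5 × 0.9205 = 110.000 m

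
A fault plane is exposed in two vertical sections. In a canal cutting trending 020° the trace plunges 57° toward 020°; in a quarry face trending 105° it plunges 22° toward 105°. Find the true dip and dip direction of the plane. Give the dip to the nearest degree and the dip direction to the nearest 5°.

true dip 57°, dip direction 030°

Each apparent-dip line lies in the plane. As unit vectors (x east, y north, z up), v₁ plunges 57°→020° and v₂ plunges 22°→105°.
Cross product v₁ × v₂ gives the pole to the plane: n ∝ (0.393, 0.681, 0.503).
True dip = arccos(n_z / |n|) = arccos(0.5388) = 57.4°.
Dip direction = azimuth of (n_x, n_y) = atan2(0.393, 0.681) = 30°.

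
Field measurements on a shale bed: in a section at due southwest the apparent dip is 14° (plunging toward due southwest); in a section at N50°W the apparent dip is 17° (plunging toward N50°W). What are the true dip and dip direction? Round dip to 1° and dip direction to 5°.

Represent each trace as a vector plunging at its apparent dip toward its trend (east-north-up frame): v₁ = (-0.686, -0.686, -0.242), v₂ = (-0.733, 0.615, -0.292).
Cross product v₁ × v₂ gives the pole to the plane: n ∝ (-0.349, 0.023, 0.924).
True dip = arccos(n_z / |n|) = arccos(0.9352) = 20.7°.
Dip direction = azimuth of (n_x, n_y) = atan2(-0.349, 0.023) = 274°.

true dip 21°, dip direction 275°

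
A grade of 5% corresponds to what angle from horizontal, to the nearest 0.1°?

2.9°

tan θ = 5/100 = 0.0500
θ = arctan(0.0500) = 2.86°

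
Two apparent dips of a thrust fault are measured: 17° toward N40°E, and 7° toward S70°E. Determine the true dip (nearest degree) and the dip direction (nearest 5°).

Represent each trace as a vector plunging at its apparent dip toward its trend (east-north-up frame): v₁ = (0.615, 0.733, -0.292), v₂ = (0.933, -0.339, -0.122).
Cross product v₁ × v₂ gives the pole to the plane: n ∝ (0.189, 0.198, 0.892).
tan δ = √(n_x²+n_y²)/n_z = 0.273/0.892, so δ = 17.0°.
The horizontal component of n points toward azimuth atan2(n_x, n_y) = 44°, the dip direction.

true dip 17°, dip direction 045°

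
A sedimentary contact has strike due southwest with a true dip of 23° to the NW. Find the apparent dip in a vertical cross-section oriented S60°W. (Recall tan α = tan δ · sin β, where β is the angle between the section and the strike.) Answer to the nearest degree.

6°

The section lies 15° from the strike.
tan(apparent dip) = tan 23° · sin 15° = 0.1099
α = arctan(0.1099) = 6.27°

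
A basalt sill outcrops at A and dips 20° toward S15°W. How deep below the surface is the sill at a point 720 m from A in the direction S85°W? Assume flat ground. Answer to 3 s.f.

The hole lies 70° from the dip direction, so the down-dip offset is 720 × cos 70° = 246.25 m.
Depth = down-dip offset × tan(dip) = 246.25 × tan 20° = 246.25 × 0.3640
Depth = 89.63 m

89.6 m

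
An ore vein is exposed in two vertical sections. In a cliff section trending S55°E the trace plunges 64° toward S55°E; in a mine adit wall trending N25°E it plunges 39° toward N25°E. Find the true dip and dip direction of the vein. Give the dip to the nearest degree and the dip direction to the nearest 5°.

Each apparent-dip line lies in the plane. As unit vectors (x east, y north, z up), v₁ plunges 64°→S55°E and v₂ plunges 39°→N25°E.
n = v₁ × v₂ = (0.791, -0.069, 0.336) (taken with n_z > 0).
tan δ = √(n_x²+n_y²)/n_z = 0.794/0.336, so δ = 67.1°.
The horizontal component of n points toward azimuth atan2(n_x, n_y) = 95°, the dip direction.

true dip 67°, dip direction 095°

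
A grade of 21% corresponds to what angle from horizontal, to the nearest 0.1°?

tan θ = 21/100 = 0.2100
θ = arctan(0.2100) = 11.86°

11.9°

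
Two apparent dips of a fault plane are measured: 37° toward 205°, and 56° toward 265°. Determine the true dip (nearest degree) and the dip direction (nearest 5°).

Represent each trace as a vector plunging at its apparent dip toward its trend (east-north-up frame): v₁ = (-0.338, -0.724, -0.602), v₂ = (-0.557, -0.049, -0.829).
n = v₁ × v₂ = (-0.571, -0.055, 0.387) (taken with n_z > 0).
tan δ = √(n_x²+n_y²)/n_z = 0.573/0.387, so δ = 56.0°.
Dip direction = atan2(-0.571, -0.055) = 264° (azimuth of n's horizontal projection).

true dip 56°, dip direction 265°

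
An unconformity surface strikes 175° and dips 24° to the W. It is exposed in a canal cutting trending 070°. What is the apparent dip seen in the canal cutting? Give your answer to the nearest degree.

23°

Angle between strike (175°) and section (070°): β = 75°.
tan α = tan 24° × sin 75° = 0.4452 × 0.9659 = 0.4301
α = arctan(0.4301) = 23.27°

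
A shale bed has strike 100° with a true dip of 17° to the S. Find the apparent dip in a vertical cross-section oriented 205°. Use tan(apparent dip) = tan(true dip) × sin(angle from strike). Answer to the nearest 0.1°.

The strike is 100° and the section trends 205°; the acute angle between them is β = 75°.
tan α = tan 17° × sin 75° = 0.3057 × 0.9659 = 0.2953
α = arctan(0.2953) = 16.45°

16.5°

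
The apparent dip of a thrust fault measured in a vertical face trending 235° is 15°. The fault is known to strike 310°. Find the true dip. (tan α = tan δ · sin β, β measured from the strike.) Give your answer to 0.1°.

β = acute angle between strike 310° and section 235° = 75°.
tan(true dip) = tan 15° / sin 75° = 0.2774
δ = arctan(0.2774) = 15.50°

15.5°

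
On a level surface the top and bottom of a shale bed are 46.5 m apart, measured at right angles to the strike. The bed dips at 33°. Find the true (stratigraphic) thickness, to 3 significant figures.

True thickness t = w · sin(dip) = 46.5 × sin 33°
t = 46.5 × 0.5446 = 25.326 m

25.3 m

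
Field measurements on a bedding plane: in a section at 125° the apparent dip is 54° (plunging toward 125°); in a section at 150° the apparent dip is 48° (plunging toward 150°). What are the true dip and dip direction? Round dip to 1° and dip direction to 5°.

Each apparent-dip line lies in the plane. As unit vectors (x east, y north, z up), v₁ plunges 54°→125° and v₂ plunges 48°→150°.
n = v₁ × v₂ = (0.218, -0.087, 0.166) (taken with n_z > 0).
tan δ = √(n_x²+n_y²)/n_z = 0.235/0.166, so δ = 54.7°.
Dip direction = atan2(0.218, -0.087) = 112° (azimuth of n's horizontal projection).

true dip 55°, dip direction 110°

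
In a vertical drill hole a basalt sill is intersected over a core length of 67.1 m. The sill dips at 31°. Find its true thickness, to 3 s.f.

True thickness t = h · cos(dip) = 67.1 × cos 31°
t = 67.1 × 0.8572 = 57.516 m

57.5 m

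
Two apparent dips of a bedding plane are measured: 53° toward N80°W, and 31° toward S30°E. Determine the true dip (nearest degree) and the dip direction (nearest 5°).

true dip 67°, dip direction 225°

Each apparent-dip line lies in the plane. As unit vectors (x east, y north, z up), v₁ plunges 53°→N80°W and v₂ plunges 31°→S30°E.
Cross product v₁ × v₂ gives the pole to the plane: n ∝ (-0.647, -0.648, 0.395).
Dip δ = arctan(|n_h|/n_z) = arctan(0.915/0.395) = 66.6°.
Dip direction = azimuth of (n_x, n_y) = atan2(-0.647, -0.648) = 225°.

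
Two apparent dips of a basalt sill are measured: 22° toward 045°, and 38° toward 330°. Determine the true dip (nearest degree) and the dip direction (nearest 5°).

true dip 39°, dip direction 345°

Each apparent-dip line lies in the plane. As unit vectors (x east, y north, z up), v₁ plunges 22°→045° and v₂ plunges 38°→330°.
The plane normal is n = v₁ × v₂ ∝ (-0.148, 0.551, 0.706).
tan δ = √(n_x²+n_y²)/n_z = 0.571/0.706, so δ = 39.0°.
Dip direction = atan2(-0.148, 0.551) = 345° (azimuth of n's horizontal projection).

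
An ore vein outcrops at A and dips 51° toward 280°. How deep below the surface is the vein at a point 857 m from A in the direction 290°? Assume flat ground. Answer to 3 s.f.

The hole lies 10° from the dip direction, so the down-dip offset is 857 × cos 10° = 843.98 m.
Depth = down-dip offset × tan(dip) = 843.98 × tan 51° = 843.98 × 1.2349
Depth = 1042.23 m

1040 m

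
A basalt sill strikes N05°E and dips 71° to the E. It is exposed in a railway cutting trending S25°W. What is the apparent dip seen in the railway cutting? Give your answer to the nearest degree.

45°

Angle between strike (N05°E) and section (S25°W): β = 20°.
tan α = tan 71° × sin 20° = 2.9042 × 0.3420 = 0.9933
α = arctan(0.9933) = 44.81°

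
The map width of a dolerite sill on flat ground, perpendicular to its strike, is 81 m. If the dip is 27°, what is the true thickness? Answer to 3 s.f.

36.8 m

True thickness t = w · sin(dip) = 81 × sin 27°
t = 81 × 0.4540 = 36.773 m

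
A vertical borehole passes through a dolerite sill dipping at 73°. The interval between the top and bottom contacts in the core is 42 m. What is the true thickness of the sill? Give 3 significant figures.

True thickness t = h · cos(dip) = 42 × cos 73°
t = 42 × 0.2924 = 12.280 m

12.3 m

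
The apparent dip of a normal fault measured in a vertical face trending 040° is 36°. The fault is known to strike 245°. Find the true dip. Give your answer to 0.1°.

β = acute angle between strike 245° and section 040° = 25°.
tan(true dip) = tan 36° / sin 25° = 1.7191
true dip = arctan 1.7191 = 59.81°

59.8°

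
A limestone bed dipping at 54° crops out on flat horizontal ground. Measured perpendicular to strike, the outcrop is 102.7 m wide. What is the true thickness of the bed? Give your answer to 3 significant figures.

True thickness t = w · sin(dip) = 102.7 × sin 54°
t = 102.7 × 0.8090 = 83.086 m

83.1 m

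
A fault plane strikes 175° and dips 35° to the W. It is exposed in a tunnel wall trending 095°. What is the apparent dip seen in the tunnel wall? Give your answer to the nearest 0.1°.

34.6°

The section lies 80° from the strike.
tan α = tan 35° × sin 80° = 0.7002 × 0.9848 = 0.6896
α = arctan(0.6896) = 34.59°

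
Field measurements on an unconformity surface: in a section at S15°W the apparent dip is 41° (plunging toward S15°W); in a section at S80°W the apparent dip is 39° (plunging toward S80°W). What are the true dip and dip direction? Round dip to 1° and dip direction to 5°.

The two traces are lines in the plane: v₁ = (sin 195°·cos 41°, cos 195°·cos 41°, −sin 41°), v₂ = (sin 260°·cos 39°, cos 260°·cos 39°, −sin 39°).
The plane normal is n = v₁ × v₂ ∝ (-0.370, -0.379, 0.532).
Dip δ = arctan(|n_h|/n_z) = arctan(0.530/0.532) = 44.9°.
The horizontal component of n points toward azimuth atan2(n_x, n_y) = 224°, the dip direction.

true dip 45°, dip direction 225°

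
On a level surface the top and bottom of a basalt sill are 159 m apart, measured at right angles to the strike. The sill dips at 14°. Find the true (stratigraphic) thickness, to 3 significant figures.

True thickness t = w · sin(dip) = 159 × sin 14°
t = 159 × 0.2419 = 38.466 m

38.5 m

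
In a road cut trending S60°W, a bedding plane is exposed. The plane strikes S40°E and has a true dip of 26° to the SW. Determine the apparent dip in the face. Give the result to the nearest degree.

The strike is S40°E and the section trends S60°W; the acute angle between them is β = 80°.
tan α = tan 26° × sin 80° = 0.4877 × 0.9848 = 0.4803
α = arctan(0.4803) = 25.66°

26°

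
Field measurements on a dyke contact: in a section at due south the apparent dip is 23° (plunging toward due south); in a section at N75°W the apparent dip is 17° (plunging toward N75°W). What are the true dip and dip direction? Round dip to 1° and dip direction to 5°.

true dip 31°, dip direction 225°

Represent each trace as a vector plunging at its apparent dip toward its trend (east-north-up frame): v₁ = (0.000, -0.921, -0.391), v₂ = (-0.924, 0.248, -0.292).
n = v₁ × v₂ = (-0.366, -0.361, 0.850) (taken with n_z > 0).
True dip = arccos(n_z / |n|) = arccos(0.8558) = 31.1°.
Dip direction = azimuth of (n_x, n_y) = atan2(-0.366, -0.361) = 225°.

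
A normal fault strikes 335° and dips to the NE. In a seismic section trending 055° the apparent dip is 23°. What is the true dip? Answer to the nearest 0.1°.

β = acute angle between strike 335° and section 055° = 80°.
tan(true dip) = tan 23° / sin 80° = 0.4310
δ = arctan(0.4310) = 23.32°

23.3°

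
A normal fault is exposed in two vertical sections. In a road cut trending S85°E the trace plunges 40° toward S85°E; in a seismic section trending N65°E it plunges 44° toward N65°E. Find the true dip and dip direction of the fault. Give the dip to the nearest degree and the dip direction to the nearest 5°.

Represent each trace as a vector plunging at its apparent dip toward its trend (east-north-up frame): v₁ = (0.763, -0.067, -0.643), v₂ = (0.652, 0.304, -0.695).
The plane normal is n = v₁ × v₂ ∝ (0.242, 0.111, 0.276).
Dip δ = arctan(|n_h|/n_z) = arctan(0.266/0.276) = 44.0°.
The horizontal component of n points toward azimuth atan2(n_x, n_y) = 65°, the dip direction.

true dip 44°, dip direction 065°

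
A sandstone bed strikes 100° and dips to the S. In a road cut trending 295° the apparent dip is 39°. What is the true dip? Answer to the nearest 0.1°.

72.3°

β = acute angle between strike 100° and section 295° = 15°.
tan(true dip) = tan 39° / sin 15° = 3.1288
true dip = arctan 3.1288 = 72.28°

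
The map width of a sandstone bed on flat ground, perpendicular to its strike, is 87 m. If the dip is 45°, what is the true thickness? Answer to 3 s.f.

61.5 m

True thickness t = w · sin(dip) = 87 × sin 45°
t = 87 × 0.7071 = 61.518 m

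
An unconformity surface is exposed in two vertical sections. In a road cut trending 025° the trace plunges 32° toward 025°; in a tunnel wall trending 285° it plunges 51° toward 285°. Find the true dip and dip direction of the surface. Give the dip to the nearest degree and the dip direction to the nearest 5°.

Represent each trace as a vector plunging at its apparent dip toward its trend (east-north-up frame): v₁ = (0.358, 0.769, -0.530), v₂ = (-0.608, 0.163, -0.777).
The plane normal is n = v₁ × v₂ ∝ (-0.511, 0.601, 0.526).
True dip = arccos(n_z / |n|) = arccos(0.5546) = 56.3°.
Dip direction = azimuth of (n_x, n_y) = atan2(-0.511, 0.601) = 320°.

true dip 56°, dip direction 320°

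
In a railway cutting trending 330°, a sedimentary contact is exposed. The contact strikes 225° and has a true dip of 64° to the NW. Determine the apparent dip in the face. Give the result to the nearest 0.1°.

Angle between strike (225°) and section (330°): β = 75°.
tan α = tan 64° × sin 75° = 2.0503 × 0.9659 = 1.9804
α = arctan(1.9804) = 63.21°

63.2°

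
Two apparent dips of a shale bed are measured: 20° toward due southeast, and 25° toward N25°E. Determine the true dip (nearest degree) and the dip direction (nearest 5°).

true dip 36°, dip direction 075°

The two traces are lines in the plane: v₁ = (sin 135°·cos 20°, cos 135°·cos 20°, −sin 20°), v₂ = (sin 25°·cos 25°, cos 25°·cos 25°, −sin 25°).
The plane normal is n = v₁ × v₂ ∝ (0.562, 0.150, 0.800).
Dip δ = arctan(|n_h|/n_z) = arctan(0.581/0.800) = 36.0°.
The horizontal component of n points toward azimuth atan2(n_x, n_y) = 75°, the dip direction.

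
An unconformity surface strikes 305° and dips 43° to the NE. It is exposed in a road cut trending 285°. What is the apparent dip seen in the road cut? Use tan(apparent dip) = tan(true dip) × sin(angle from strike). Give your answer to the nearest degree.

Angle between strike (305°) and section (285°): β = 20°.
tan(apparent dip) = tan 43° · sin 20° = 0.3189
α = arctan(0.3189) = 17.69°

18°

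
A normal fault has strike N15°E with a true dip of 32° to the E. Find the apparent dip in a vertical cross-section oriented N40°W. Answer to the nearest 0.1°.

The strike is N15°E and the section trends N40°W; the acute angle between them is β = 55°.
tan(apparent dip) = tan 32° · sin 55° = 0.5119
apparent dip = arctan 0.5119 = 27.11°

27.1°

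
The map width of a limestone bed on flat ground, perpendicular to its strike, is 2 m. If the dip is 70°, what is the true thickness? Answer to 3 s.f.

1.88 m

True thickness t = w · sin(dip) = 2 × sin 70°
t = 2 × 0.9397 = 1.879 m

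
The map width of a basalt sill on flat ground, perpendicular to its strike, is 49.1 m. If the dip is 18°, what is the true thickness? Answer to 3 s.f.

15.2 m

True thickness t = w · sin(dip) = 49.1 × sin 18°
t = 49.1 × 0.3090 = 15.173 m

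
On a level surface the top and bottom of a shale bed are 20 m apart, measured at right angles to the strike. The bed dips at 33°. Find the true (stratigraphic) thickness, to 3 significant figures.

True thickness t = w · sin(dip) = 20 × sin 33°
t = 20 × 0.5446 = 10.893 m

10.9 m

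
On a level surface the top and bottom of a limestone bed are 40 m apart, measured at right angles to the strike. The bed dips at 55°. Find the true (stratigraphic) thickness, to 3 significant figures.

32.8 m

True thickness t = w · sin(dip) = 40 × sin 55°
t = 40 × 0.8192 = 32.766 m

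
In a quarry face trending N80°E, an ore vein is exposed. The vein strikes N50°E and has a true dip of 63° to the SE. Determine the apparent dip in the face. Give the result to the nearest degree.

44°

The section lies 30° from the strike.
tan(apparent dip) = tan 63° · sin 30° = 0.9813
apparent dip = arctan 0.9813 = 44.46°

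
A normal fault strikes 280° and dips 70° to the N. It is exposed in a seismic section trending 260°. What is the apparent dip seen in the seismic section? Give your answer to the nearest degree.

43°

Angle between strike (280°) and section (260°): β = 20°.
tan α = tan 70° × sin 20° = 2.7475 × 0.3420 = 0.9397
apparent dip = arctan 0.9397 = 43.22°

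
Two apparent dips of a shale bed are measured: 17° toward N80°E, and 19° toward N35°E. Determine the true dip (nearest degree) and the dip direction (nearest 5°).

true dip 20°, dip direction 050°

The two traces are lines in the plane: v₁ = (sin 80°·cos 17°, cos 80°·cos 17°, −sin 17°), v₂ = (sin 35°·cos 19°, cos 35°·cos 19°, −sin 19°).
The plane normal is n = v₁ × v₂ ∝ (0.172, 0.148, 0.639).
Dip δ = arctan(|n_h|/n_z) = arctan(0.227/0.639) = 19.6°.
Dip direction = azimuth of (n_x, n_y) = atan2(0.172, 0.148) = 49°.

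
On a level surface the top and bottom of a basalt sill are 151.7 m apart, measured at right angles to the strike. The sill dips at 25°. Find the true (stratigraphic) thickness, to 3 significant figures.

True thickness t = w · sin(dip) = 151.7 × sin 25°
t = 151.7 × 0.4226 = 64.111 m

64.1 m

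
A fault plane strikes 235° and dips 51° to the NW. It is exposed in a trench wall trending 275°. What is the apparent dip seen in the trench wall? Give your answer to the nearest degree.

Angle between strike (235°) and section (275°): β = 40°.
tan(apparent dip) = tan 51° · sin 40° = 0.7938
α = arctan(0.7938) = 38.44°

38°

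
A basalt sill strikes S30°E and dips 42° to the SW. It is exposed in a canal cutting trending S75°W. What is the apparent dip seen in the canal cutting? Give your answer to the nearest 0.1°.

Angle between strike (S30°E) and section (S75°W): β = 75°.
tan α = tan 42° × sin 75° = 0.9004 × 0.9659 = 0.8697
apparent dip = arctan 0.8697 = 41.01°

41.0°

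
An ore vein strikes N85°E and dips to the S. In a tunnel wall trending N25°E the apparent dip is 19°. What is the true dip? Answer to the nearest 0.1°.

β = acute angle between strike N85°E and section N25°E = 60°.
tan(true dip) = tan 19° / sin 60° = 0.3976
δ = arctan(0.3976) = 21.68°

21.7°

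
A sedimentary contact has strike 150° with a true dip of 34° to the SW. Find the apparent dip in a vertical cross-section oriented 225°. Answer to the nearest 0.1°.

33.1°

The section lies 75° from the strike.
tan(apparent dip) = tan 34° · sin 75° = 0.6515
α = arctan(0.6515) = 33.09°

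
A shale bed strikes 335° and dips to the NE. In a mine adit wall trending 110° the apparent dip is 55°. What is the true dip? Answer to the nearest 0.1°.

β = acute angle between strike 335° and section 110° = 45°.
tan(true dip) = tan 55° / sin 45° = 2.0197
δ = arctan(2.0197) = 63.66°

63.7°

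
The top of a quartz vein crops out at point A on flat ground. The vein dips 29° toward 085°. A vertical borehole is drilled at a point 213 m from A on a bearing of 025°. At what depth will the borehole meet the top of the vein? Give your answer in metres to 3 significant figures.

59.0 m

The hole lies 60° from the dip direction, so the down-dip offset is 213 × cos 60° = 106.50 m.
Depth = down-dip offset × tan(dip) = 106.50 × tan 29° = 106.50 × 0.5543
Depth = 59.03 m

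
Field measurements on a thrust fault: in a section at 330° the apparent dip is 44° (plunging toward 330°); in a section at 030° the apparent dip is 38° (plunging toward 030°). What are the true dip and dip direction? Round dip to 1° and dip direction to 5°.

Represent each trace as a vector plunging at its apparent dip toward its trend (east-north-up frame): v₁ = (-0.360, 0.623, -0.695), v₂ = (0.394, 0.682, -0.616).
Cross product v₁ × v₂ gives the pole to the plane: n ∝ (-0.091, 0.495, 0.491).
True dip = arccos(n_z / |n|) = arccos(0.6982) = 45.7°.
Dip direction = atan2(-0.091, 0.495) = 350° (azimuth of n's horizontal projection).

true dip 46°, dip direction 350°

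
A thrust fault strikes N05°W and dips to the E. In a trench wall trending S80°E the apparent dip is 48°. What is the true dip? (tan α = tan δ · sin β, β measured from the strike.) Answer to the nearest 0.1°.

49.0°

β = acute angle between strike N05°W and section S80°E = 75°.
tan(true dip) = tan 48° / sin 75° = 1.1498
δ = arctan(1.1498) = 48.99°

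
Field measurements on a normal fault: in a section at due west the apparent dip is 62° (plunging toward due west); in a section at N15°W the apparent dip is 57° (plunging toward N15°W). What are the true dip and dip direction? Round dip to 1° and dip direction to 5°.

Represent each trace as a vector plunging at its apparent dip toward its trend (east-north-up frame): v₁ = (-0.469, -0.000, -0.883), v₂ = (-0.141, 0.526, -0.839).
The plane normal is n = v₁ × v₂ ∝ (-0.465, 0.269, 0.247).
True dip = arccos(n_z / |n|) = arccos(0.4179) = 65.3°.
Dip direction = azimuth of (n_x, n_y) = atan2(-0.465, 0.269) = 300°.

true dip 65°, dip direction 300°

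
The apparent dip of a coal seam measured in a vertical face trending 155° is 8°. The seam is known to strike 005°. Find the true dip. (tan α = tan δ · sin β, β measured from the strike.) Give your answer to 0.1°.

15.7°

The section is 30° from the strike.
tan(true dip) = tan 8° / sin 30° = 0.2811
true dip = arctan 0.2811 = 15.70°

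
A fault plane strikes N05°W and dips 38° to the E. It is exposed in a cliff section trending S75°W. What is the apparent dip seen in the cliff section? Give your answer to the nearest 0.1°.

The strike is N05°W and the section trends S75°W; the acute angle between them is β = 80°.
tan(apparent dip) = tan 38° · sin 80° = 0.7694
apparent dip = arctan 0.7694 = 37.58°

37.6°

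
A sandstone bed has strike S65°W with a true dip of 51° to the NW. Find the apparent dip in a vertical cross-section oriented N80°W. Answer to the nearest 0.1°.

35.3°

The strike is S65°W and the section trends N80°W; the acute angle between them is β = 35°.
tan(apparent dip) = tan 51° · sin 35° = 0.7083
apparent dip = arctan 0.7083 = 35.31°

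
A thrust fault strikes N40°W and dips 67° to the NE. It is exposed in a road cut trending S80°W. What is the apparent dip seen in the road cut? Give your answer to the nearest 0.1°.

The strike is N40°W and the section trends S80°W; the acute angle between them is β = 60°.
tan(apparent dip) = tan 67° · sin 60° = 2.0402
apparent dip = arctan 2.0402 = 63.89°

63.9°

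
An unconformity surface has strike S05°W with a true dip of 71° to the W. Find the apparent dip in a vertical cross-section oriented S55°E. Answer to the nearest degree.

68°

Angle between strike (S05°W) and section (S55°E): β = 60°.
tan α = tan 71° × sin 60° = 2.9042 × 0.8660 = 2.5151
apparent dip = arctan 2.5151 = 68.32°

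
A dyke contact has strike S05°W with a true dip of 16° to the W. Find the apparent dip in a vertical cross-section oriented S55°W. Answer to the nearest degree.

12°

The strike is S05°W and the section trends S55°W; the acute angle between them is β = 50°.
tan(apparent dip) = tan 16° · sin 50° = 0.2197
α = arctan(0.2197) = 12.39°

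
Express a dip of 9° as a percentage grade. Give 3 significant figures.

grade % = 100 × tan 9° = 100 × 0.1584

15.8%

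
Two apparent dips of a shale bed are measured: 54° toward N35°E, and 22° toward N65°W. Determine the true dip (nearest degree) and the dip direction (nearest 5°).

Represent each trace as a vector plunging at its apparent dip toward its trend (east-north-up frame): v₁ = (0.337, 0.481, -0.809), v₂ = (-0.840, 0.392, -0.375).
The plane normal is n = v₁ × v₂ ∝ (0.137, 0.806, 0.537).
tan δ = √(n_x²+n_y²)/n_z = 0.818/0.537, so δ = 56.7°.
Dip direction = azimuth of (n_x, n_y) = atan2(0.137, 0.806) = 10°.

true dip 57°, dip direction 010°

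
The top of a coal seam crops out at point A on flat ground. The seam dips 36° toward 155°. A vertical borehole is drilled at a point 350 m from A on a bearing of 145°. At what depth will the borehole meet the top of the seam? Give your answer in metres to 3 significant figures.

250 m

The hole lies 10° from the dip direction, so the down-dip offset is 350 × cos 10° = 344.68 m.
Depth = down-dip offset × tan(dip) = 344.68 × tan 36° = 344.68 × 0.7265
Depth = 250.43 m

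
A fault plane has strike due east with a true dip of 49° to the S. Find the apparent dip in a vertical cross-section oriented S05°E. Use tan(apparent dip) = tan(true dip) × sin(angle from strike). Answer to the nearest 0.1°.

48.9°

Angle between strike (due east) and section (S05°E): β = 85°.
tan(apparent dip) = tan 49° · sin 85° = 1.1460
apparent dip = arctan 1.1460 = 48.89°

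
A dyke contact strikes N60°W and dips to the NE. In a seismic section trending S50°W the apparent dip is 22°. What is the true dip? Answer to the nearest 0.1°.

23.3°

β = acute angle between strike N60°W and section S50°W = 70°.
tan(true dip) = tan 22° / sin 70° = 0.4300
δ = arctan(0.4300) = 23.27°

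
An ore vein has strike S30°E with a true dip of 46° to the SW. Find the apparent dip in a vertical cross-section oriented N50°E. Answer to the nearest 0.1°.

45.6°

Angle between strike (S30°E) and section (N50°E): β = 80°.
tan α = tan 46° × sin 80° = 1.0355 × 0.9848 = 1.0198
apparent dip = arctan 1.0198 = 45.56°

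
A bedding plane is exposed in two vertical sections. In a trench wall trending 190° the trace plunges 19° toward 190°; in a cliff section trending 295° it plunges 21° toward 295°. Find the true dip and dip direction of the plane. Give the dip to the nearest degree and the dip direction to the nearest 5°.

The two traces are lines in the plane: v₁ = (sin 190°·cos 19°, cos 190°·cos 19°, −sin 19°), v₂ = (sin 295°·cos 21°, cos 295°·cos 21°, −sin 21°).
n = v₁ × v₂ = (-0.462, -0.217, 0.853) (taken with n_z > 0).
Dip δ = arctan(|n_h|/n_z) = arctan(0.510/0.853) = 30.9°.
Dip direction = azimuth of (n_x, n_y) = atan2(-0.462, -0.217) = 245°.

true dip 31°, dip direction 245°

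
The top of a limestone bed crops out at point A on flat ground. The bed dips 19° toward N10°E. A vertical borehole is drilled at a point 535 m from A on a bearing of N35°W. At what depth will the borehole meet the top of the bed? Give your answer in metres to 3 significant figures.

130 m

The hole lies 45° from the dip direction, so the down-dip offset is 535 × cos 45° = 378.30 m.
Depth = down-dip offset × tan(dip) = 378.30 × tan 19° = 378.30 × 0.3443
Depth = 130.26 m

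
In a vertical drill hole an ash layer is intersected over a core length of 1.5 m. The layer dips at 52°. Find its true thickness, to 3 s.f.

0.923 m

True thickness t = h · cos(dip) = 1.5 × cos 52°
t = 1.5 × 0.6157 = 0.923 m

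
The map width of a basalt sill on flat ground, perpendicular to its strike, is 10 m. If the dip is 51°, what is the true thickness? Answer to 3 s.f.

7.77 m

True thickness t = w · sin(dip) = 10 × sin 51°
t = 10 × 0.7771 = 7.771 m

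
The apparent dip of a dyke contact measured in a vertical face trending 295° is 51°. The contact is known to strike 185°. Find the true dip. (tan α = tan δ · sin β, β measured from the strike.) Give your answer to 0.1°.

52.7°

β = acute angle between strike 185° and section 295° = 70°.
tan δ = tan α / sin β = tan 51° / sin 70° = 1.2349 / 0.9397 = 1.3142
δ = arctan(1.3142) = 52.73°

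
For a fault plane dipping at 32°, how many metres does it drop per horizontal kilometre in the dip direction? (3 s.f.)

drop per km = 1000 × tan 32° = 1000 × 0.6249

625 m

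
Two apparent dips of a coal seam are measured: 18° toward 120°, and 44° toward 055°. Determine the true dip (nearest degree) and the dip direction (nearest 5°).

true dip 44°, dip direction 050°

The two traces are lines in the plane: v₁ = (sin 120°·cos 18°, cos 120°·cos 18°, −sin 18°), v₂ = (sin 55°·cos 44°, cos 55°·cos 44°, −sin 44°).
The plane normal is n = v₁ × v₂ ∝ (0.458, 0.390, 0.620).
Dip δ = arctan(|n_h|/n_z) = arctan(0.601/0.620) = 44.1°.
The horizontal component of n points toward azimuth atan2(n_x, n_y) = 50°, the dip direction.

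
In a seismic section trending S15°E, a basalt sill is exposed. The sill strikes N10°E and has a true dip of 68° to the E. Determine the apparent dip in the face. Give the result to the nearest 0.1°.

46.3°

The strike is N10°E and the section trends S15°E; the acute angle between them is β = 25°.
tan α = tan 68° × sin 25° = 2.4751 × 0.4226 = 1.0460
α = arctan(1.0460) = 46.29°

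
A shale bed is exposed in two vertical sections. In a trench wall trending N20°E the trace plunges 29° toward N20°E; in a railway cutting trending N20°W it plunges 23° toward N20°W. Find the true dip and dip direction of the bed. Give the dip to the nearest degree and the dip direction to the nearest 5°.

true dip 29°, dip direction 020°

The two traces are lines in the plane: v₁ = (sin 20°·cos 29°, cos 20°·cos 29°, −sin 29°), v₂ = (sin 340°·cos 23°, cos 340°·cos 23°, −sin 23°).
n = v₁ × v₂ = (0.098, 0.270, 0.518) (taken with n_z > 0).
Dip δ = arctan(|n_h|/n_z) = arctan(0.287/0.518) = 29.0°.
Dip direction = atan2(0.098, 0.270) = 20° (azimuth of n's horizontal projection).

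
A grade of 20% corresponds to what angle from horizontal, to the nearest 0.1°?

tan θ = 20/100 = 0.2000
θ = arctan(0.2000) = 11.31°

11.3°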